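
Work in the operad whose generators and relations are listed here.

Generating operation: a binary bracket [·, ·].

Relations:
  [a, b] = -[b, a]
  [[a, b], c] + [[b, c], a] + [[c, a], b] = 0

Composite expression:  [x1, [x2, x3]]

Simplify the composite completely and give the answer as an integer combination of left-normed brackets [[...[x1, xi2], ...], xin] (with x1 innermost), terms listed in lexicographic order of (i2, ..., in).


[[x1, x2], x3] - [[x1, x3], x2]


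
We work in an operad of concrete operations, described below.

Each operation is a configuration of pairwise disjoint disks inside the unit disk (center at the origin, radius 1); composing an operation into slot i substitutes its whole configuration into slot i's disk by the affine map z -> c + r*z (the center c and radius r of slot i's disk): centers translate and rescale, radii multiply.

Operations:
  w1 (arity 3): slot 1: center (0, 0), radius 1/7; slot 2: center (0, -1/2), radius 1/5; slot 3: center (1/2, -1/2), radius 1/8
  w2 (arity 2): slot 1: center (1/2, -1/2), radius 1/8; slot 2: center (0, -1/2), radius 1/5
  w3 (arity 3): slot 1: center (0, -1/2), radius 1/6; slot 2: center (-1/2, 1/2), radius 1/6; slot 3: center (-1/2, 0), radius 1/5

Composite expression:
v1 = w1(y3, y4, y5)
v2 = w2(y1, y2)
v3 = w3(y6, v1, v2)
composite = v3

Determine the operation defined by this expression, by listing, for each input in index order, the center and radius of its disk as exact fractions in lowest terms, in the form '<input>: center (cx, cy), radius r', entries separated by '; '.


Below w3, radii multiply path by path; the y-disk centers shift.
y6 passes through 1 substitution, ending at center (0, -1/2), radius 1/6
y3 passes through 2 substitutions, ending at center (-1/2, 1/2), radius 1/42
y4 passes through 2 substitutions, ending at center (-1/2, 5/12), radius 1/30
y5 passes through 2 substitutions, ending at center (-5/12, 5/12), radius 1/48
y1 passes through 2 substitutions, ending at center (-2/5, -1/10), radius 1/40
y2 passes through 2 substitutions, ending at center (-1/2, -1/10), radius 1/25

y1: center (-2/5, -1/10), radius 1/40; y2: center (-1/2, -1/10), radius 1/25; y3: center (-1/2, 1/2), radius 1/42; y4: center (-1/2, 5/12), radius 1/30; y5: center (-5/12, 5/12), radius 1/48; y6: center (0, -1/2), radius 1/6


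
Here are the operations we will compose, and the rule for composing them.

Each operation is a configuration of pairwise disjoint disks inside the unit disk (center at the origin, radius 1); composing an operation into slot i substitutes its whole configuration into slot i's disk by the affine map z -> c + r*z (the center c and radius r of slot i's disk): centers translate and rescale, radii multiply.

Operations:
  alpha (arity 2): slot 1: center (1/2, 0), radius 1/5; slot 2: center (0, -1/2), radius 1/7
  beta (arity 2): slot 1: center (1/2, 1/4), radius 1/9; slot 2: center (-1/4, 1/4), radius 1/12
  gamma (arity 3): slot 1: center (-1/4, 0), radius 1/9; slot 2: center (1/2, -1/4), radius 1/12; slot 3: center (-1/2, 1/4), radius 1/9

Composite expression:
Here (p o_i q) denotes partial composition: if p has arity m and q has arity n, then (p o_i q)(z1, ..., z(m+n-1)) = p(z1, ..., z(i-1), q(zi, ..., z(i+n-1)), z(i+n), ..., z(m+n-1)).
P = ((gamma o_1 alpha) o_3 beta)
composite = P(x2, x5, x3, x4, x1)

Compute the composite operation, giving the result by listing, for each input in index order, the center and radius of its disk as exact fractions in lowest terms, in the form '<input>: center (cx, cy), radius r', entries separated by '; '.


x1: center (-1/2, 1/4), radius 1/9; x2: center (-7/36, 0), radius 1/45; x3: center (13/24, -11/48), radius 1/108; x4: center (23/48, -11/48), radius 1/144; x5: center (-1/4, -1/18), radius 1/63

Nesting under gamma composes maps z -> c + r*z down each x-path.
tracing x2 down its 2-map path: center (-7/36, 0), radius 1/45
tracing x5 down its 2-map path: center (-1/4, -1/18), radius 1/63
tracing x3 down its 2-map path: center (13/24, -11/48), radius 1/108
tracing x4 down its 2-map path: center (23/48, -11/48), radius 1/144
tracing x1 down its 1-map path: center (-1/2, 1/4), radius 1/9


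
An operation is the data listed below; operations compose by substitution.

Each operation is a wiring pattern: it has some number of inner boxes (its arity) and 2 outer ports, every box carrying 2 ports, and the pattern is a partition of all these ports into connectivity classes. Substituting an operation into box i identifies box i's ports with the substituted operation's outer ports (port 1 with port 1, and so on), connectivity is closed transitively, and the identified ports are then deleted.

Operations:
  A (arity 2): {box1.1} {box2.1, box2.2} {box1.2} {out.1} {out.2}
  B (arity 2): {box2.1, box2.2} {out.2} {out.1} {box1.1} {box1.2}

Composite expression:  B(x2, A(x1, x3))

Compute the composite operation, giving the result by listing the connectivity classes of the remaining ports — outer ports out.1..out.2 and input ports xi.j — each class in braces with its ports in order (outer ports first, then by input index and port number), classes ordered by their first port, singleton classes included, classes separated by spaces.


Connectivity passes through glued B-boundaries; trace each wire chain.
after A, the pattern on (x1, x3) reads {out.1} {out.2} {x1.1} {x1.2} {x3.1, x3.2} (out.j = its outer ports)
after B, the pattern on (x2, x1, x3) reads {out.1} {out.2} {x1.1} {x1.2} {x2.1} {x2.2} {x3.1, x3.2} (out.j = its outer ports)

{out.1} {out.2} {x1.1} {x1.2} {x2.1} {x2.2} {x3.1, x3.2}


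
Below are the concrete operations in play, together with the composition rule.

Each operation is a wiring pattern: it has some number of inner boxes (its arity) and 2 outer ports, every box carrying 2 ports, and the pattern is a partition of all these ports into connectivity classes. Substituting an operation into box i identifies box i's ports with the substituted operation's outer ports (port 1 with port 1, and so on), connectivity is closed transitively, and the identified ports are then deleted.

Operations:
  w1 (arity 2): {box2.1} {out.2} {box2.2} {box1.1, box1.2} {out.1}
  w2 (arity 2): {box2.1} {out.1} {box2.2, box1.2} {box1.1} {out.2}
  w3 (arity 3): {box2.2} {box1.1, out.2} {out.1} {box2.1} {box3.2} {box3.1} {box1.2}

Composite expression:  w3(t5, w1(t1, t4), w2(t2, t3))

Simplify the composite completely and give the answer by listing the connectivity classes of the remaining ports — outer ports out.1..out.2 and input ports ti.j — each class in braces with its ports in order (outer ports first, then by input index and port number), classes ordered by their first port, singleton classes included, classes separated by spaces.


{out.1} {out.2, t5.1} {t1.1, t1.2} {t2.1} {t2.2, t3.2} {t3.1} {t4.1} {t4.2} {t5.2}


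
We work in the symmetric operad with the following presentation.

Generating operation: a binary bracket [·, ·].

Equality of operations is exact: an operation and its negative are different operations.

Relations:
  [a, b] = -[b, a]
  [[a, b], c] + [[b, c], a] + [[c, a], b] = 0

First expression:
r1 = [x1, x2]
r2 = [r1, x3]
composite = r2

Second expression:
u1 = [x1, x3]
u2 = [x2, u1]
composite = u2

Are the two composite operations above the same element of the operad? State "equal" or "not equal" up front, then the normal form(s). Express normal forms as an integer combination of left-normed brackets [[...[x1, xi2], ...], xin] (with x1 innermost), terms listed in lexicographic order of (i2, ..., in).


not equal; the first gives [[x1, x2], x3] and the second -[[x1, x3], x2]

The first expression reduces to [[x1, x2], x3]
The second expression reduces to -[[x1, x3], x2]
The normal forms differ: not equal.


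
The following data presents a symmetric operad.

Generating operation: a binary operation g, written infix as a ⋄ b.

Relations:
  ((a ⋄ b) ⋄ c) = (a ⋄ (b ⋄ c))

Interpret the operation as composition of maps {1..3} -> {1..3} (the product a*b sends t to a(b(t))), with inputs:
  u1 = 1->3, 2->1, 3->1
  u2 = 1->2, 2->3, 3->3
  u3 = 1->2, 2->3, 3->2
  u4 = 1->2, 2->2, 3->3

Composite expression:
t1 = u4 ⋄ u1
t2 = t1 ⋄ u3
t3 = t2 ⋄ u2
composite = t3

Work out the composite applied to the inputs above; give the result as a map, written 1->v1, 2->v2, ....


1->2, 2->2, 3->2

(u4 ⋄ u1) = 1->3, 2->2, 3->2
((u4 ⋄ u1) ⋄ u3) = 1->2, 2->2, 3->2
(((u4 ⋄ u1) ⋄ u3) ⋄ u2) = 1->2, 2->2, 3->2


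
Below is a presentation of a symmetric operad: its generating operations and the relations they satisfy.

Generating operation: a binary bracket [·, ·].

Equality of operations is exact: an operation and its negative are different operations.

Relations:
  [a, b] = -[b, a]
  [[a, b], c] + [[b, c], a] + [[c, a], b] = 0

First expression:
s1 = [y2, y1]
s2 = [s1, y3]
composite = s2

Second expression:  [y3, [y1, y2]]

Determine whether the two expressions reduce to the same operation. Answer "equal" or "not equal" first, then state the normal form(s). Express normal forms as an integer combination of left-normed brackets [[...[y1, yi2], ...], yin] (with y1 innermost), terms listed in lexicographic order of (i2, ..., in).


equal — both sides give -[[y1, y2], y3]

In normal form, the first expression is -[[y1, y2], y3]
In normal form, the second expression is -[[y1, y2], y3]
The normal forms match — equal.


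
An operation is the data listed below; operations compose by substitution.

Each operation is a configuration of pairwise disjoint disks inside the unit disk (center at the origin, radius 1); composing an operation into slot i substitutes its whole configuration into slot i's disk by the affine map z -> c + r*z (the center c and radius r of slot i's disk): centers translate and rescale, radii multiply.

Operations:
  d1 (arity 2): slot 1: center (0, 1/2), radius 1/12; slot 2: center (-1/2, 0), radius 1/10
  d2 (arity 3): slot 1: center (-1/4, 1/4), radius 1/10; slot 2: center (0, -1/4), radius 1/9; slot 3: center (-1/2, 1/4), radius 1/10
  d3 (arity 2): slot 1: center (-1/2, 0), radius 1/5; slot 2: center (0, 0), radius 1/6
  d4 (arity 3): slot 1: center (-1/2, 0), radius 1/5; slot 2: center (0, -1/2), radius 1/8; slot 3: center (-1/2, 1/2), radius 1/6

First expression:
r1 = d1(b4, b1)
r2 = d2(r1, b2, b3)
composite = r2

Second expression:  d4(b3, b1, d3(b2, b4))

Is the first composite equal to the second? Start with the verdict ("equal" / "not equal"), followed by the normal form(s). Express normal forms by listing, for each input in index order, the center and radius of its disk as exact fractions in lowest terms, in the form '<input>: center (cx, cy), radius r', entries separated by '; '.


The first expression reduces to b1: center (-3/10, 1/4), radius 1/100; b2: center (0, -1/4), radius 1/9; b3: center (-1/2, 1/4), radius 1/10; b4: center (-1/4, 3/10), radius 1/120
The second expression reduces to b1: center (0, -1/2), radius 1/8; b2: center (-7/12, 1/2), radius 1/30; b3: center (-1/2, 0), radius 1/5; b4: center (-1/2, 1/2), radius 1/36
The forms do not match — not equal.

not equal; the first gives b1: center (-3/10, 1/4), radius 1/100; b2: center (0, -1/4), radius 1/9; b3: center (-1/2, 1/4), radius 1/10; b4: center (-1/4, 3/10), radius 1/120 and the second b1: center (0, -1/2), radius 1/8; b2: center (-7/12, 1/2), radius 1/30; b3: center (-1/2, 0), radius 1/5; b4: center (-1/2, 1/2), radius 1/36


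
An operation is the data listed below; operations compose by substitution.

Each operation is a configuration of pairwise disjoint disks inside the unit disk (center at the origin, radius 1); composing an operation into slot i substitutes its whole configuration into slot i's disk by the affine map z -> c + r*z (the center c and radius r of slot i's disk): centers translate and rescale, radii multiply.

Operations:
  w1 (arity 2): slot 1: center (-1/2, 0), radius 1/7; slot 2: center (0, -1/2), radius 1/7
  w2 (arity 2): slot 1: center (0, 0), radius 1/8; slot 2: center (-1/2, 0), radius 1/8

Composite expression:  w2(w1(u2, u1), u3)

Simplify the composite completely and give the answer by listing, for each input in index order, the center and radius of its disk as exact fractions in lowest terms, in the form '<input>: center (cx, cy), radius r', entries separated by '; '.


Affine substitution under w2: radii multiply and u-centers shift.
input u2: composing its 2 substitution steps yields center (-1/16, 0), radius 1/56
input u1: composing its 2 substitution steps yields center (0, -1/16), radius 1/56
input u3: composing its 1 substitution step yields center (-1/2, 0), radius 1/8

u1: center (0, -1/16), radius 1/56; u2: center (-1/16, 0), radius 1/56; u3: center (-1/2, 0), radius 1/8


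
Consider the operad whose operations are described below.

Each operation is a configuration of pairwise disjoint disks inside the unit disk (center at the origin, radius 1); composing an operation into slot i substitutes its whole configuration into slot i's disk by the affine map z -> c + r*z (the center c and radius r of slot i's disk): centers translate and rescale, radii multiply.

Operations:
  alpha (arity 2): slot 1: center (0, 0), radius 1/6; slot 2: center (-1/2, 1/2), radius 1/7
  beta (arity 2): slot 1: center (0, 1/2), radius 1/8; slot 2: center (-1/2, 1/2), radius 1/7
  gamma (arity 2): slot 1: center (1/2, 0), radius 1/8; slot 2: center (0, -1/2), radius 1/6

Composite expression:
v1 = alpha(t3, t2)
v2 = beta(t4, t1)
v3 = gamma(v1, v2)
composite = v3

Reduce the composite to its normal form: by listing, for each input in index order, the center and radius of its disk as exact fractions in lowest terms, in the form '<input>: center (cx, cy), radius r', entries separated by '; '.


t1: center (-1/12, -5/12), radius 1/42; t2: center (7/16, 1/16), radius 1/56; t3: center (1/2, 0), radius 1/48; t4: center (0, -5/12), radius 1/48

Each t-disk chains the slot maps above it in gamma; radii multiply.
t3 passes through 2 substitutions, ending at center (1/2, 0), radius 1/48
t2 passes through 2 substitutions, ending at center (7/16, 1/16), radius 1/56
t4 passes through 2 substitutions, ending at center (0, -5/12), radius 1/48
t1 passes through 2 substitutions, ending at center (-1/12, -5/12), radius 1/42


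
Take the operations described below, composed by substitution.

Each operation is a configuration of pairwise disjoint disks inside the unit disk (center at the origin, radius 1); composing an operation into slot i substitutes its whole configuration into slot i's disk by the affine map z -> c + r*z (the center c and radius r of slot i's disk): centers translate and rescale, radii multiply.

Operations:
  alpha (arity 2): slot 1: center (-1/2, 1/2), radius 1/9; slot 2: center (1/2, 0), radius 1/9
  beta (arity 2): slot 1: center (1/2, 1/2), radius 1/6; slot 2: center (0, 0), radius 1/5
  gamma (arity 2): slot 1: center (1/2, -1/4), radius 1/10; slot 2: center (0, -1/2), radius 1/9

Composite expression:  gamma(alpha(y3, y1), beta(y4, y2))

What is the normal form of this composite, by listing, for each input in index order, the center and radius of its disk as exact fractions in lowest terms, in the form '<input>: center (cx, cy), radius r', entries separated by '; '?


y1: center (11/20, -1/4), radius 1/90; y2: center (0, -1/2), radius 1/45; y3: center (9/20, -1/5), radius 1/90; y4: center (1/18, -4/9), radius 1/54

Only the slot chain above each y matters under gamma; compose those maps.
y3 passes through 2 substitutions, ending at center (9/20, -1/5), radius 1/90
y1 passes through 2 substitutions, ending at center (11/20, -1/4), radius 1/90
y4 passes through 2 substitutions, ending at center (1/18, -4/9), radius 1/54
y2 passes through 2 substitutions, ending at center (0, -1/2), radius 1/45


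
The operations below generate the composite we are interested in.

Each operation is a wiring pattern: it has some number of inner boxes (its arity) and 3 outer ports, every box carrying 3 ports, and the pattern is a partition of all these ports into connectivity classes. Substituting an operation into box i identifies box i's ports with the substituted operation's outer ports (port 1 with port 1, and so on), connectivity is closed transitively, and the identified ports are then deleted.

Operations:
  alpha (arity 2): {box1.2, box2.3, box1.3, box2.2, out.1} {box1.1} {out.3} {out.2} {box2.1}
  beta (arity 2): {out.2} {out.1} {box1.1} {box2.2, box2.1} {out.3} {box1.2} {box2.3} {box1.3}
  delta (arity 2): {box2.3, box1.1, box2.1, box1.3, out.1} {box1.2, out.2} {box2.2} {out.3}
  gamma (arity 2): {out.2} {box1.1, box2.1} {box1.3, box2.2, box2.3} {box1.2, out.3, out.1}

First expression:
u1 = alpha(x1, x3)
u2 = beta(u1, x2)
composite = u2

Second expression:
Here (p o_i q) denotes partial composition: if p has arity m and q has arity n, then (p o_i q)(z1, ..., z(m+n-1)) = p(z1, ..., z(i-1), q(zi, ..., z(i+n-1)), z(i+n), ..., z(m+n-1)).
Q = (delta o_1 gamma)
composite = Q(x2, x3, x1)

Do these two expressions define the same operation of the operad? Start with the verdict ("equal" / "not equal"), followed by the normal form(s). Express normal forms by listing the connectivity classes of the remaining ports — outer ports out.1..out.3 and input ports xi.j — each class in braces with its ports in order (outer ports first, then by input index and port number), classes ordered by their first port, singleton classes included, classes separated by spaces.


not equal: they reduce to {out.1} {out.2} {out.3} {x1.1} {x1.2, x1.3, x3.2, x3.3} {x2.1, x2.2} {x2.3} {x3.1} and {out.1, x1.1, x1.3, x2.2} {out.2} {out.3} {x1.2} {x2.1, x3.1} {x2.3, x3.2, x3.3}

The first expression reduces to {out.1} {out.2} {out.3} {x1.1} {x1.2, x1.3, x3.2, x3.3} {x2.1, x2.2} {x2.3} {x3.1}
The second expression reduces to {out.1, x1.1, x1.3, x2.2} {out.2} {out.3} {x1.2} {x2.1, x3.1} {x2.3, x3.2, x3.3}
Different reductions; not equal.


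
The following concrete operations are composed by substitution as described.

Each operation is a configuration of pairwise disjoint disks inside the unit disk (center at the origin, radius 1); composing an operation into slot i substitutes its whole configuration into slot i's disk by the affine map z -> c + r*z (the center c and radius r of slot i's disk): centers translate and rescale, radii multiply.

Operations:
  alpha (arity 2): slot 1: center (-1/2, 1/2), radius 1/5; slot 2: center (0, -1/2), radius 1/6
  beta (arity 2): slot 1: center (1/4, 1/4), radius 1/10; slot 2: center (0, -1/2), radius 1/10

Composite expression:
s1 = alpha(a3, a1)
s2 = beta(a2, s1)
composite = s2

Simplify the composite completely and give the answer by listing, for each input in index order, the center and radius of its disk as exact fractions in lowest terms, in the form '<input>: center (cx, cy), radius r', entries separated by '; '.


a1: center (0, -11/20), radius 1/60; a2: center (1/4, 1/4), radius 1/10; a3: center (-1/20, -9/20), radius 1/50

Follow each a-input down from beta: c' goes to c + r*c', radius to r*r'.
tracing a2 down its 1-map path: center (1/4, 1/4), radius 1/10
tracing a3 down its 2-map path: center (-1/20, -9/20), radius 1/50
tracing a1 down its 2-map path: center (0, -11/20), radius 1/60


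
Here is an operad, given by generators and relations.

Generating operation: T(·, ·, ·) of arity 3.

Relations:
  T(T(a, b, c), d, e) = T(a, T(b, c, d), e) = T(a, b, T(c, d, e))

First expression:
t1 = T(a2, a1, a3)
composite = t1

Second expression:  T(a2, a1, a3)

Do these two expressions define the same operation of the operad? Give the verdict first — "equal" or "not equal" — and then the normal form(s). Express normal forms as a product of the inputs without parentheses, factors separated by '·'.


Reducing the first expression gives a2 · a1 · a3
Reducing the second expression gives a2 · a1 · a3
Identical normal forms: equal.

equal; both compose to a2 · a1 · a3


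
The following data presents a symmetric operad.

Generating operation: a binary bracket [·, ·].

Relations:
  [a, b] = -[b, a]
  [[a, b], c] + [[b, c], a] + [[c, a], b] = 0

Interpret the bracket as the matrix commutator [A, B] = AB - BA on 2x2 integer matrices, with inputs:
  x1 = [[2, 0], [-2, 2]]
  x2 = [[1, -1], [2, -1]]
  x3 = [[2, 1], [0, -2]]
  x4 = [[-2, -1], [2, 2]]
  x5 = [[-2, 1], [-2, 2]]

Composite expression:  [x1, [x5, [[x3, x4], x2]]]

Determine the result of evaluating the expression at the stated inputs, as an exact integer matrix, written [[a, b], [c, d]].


[[64, 0], [128, -64]]

[x3, x4] = [[2, 0], [-8, -2]]
[[x3, x4], x2] = [[-8, -4], [-24, 8]]
[x5, [[x3, x4], x2]] = [[-32, 32], [-64, 32]]
[x1, [x5, [[x3, x4], x2]]] = [[64, 0], [128, -64]]


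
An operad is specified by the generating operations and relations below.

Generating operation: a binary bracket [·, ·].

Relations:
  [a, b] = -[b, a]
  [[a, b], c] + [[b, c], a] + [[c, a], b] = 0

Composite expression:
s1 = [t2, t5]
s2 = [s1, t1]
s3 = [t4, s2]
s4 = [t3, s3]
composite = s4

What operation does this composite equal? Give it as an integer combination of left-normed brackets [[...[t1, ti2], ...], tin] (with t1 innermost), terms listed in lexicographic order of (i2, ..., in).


-[[[[t1, t2], t5], t4], t3] + [[[[t1, t5], t2], t4], t3]

Left-normed coefficients sit on the t1-initial expansion words.
Composite bracket: [t3, [t4, [[t2, t5], t1]]]
Full expansion: 16 signed words from ab - ba (2^4 = 16).
Only words starting with t1 matter:
  t1t2t5t4t3 appears with sign -1, giving the term -[[[[t1, t2], t5], t4], t3]
  t1t5t2t4t3 appears with sign +1, giving the term +[[[[t1, t5], t2], t4], t3]


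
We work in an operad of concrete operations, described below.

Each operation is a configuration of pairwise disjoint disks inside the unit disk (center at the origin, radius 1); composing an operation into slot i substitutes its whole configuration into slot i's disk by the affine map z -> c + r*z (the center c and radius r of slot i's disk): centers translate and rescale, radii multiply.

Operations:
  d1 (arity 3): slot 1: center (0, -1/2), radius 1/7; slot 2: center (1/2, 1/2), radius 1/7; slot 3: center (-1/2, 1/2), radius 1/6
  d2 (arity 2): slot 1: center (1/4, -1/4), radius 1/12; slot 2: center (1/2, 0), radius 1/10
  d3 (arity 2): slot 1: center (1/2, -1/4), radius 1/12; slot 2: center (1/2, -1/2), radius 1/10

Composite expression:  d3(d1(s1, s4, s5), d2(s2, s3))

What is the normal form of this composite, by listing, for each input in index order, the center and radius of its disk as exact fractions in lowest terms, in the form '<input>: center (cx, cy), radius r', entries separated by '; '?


s1: center (1/2, -7/24), radius 1/84; s2: center (21/40, -21/40), radius 1/120; s3: center (11/20, -1/2), radius 1/100; s4: center (13/24, -5/24), radius 1/84; s5: center (11/24, -5/24), radius 1/72

Each s-disk chains the slot maps above it in d3; radii multiply.
for s1, the 2-step affine chain lands on center (1/2, -7/24), radius 1/84
for s4, the 2-step affine chain lands on center (13/24, -5/24), radius 1/84
for s5, the 2-step affine chain lands on center (11/24, -5/24), radius 1/72
for s2, the 2-step affine chain lands on center (21/40, -21/40), radius 1/120
for s3, the 2-step affine chain lands on center (11/20, -1/2), radius 1/100


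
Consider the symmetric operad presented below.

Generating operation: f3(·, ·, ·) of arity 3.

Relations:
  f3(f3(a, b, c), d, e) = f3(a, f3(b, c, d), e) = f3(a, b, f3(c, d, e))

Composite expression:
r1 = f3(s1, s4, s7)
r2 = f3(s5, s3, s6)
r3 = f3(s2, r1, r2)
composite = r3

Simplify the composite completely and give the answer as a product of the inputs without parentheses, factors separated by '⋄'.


All parenthesizations of f3 agree; list the s-inputs left to right.
f3(s1, s4, s7) unparenthesizes to s1 ⋄ s4 ⋄ s7
f3(s5, s3, s6) unparenthesizes to s5 ⋄ s3 ⋄ s6
f3(s2, f3(s1, s4, s7), f3(s5, s3, s6)) unparenthesizes to s2 ⋄ s1 ⋄ s4 ⋄ s7 ⋄ s5 ⋄ s3 ⋄ s6

s2 ⋄ s1 ⋄ s4 ⋄ s7 ⋄ s5 ⋄ s3 ⋄ s6


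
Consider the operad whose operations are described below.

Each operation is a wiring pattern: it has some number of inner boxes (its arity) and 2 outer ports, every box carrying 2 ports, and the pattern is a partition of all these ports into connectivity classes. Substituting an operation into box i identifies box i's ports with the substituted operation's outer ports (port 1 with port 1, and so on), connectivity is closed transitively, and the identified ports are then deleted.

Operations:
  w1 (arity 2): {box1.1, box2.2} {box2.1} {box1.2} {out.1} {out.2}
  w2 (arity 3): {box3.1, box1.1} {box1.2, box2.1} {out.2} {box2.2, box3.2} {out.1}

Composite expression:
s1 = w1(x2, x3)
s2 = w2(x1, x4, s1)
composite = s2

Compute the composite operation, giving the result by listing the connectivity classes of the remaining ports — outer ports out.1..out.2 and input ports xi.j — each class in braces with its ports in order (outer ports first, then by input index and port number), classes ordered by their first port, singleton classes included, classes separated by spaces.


{out.1} {out.2} {x1.1} {x1.2, x4.1} {x2.1, x3.2} {x2.2} {x3.1} {x4.2}

Treat the ports identified at w2 as solder joints: merge, then drop.
after w1, the pattern on (x2, x3) reads {out.1} {out.2} {x2.1, x3.2} {x2.2} {x3.1} (out.j = its outer ports)
after w2, the pattern on (x1, x4, x2, x3) reads {out.1} {out.2} {x1.1} {x1.2, x4.1} {x2.1, x3.2} {x2.2} {x3.1} {x4.2} (out.j = its outer ports)


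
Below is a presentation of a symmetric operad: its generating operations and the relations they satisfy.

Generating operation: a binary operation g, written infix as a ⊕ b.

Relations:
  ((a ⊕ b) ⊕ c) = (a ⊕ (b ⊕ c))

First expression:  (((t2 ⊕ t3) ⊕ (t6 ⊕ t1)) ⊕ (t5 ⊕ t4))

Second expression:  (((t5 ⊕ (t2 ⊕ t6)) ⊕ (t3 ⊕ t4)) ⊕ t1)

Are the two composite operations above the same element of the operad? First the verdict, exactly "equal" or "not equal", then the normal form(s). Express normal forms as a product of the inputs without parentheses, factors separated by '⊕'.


not equal — first t2 ⊕ t3 ⊕ t6 ⊕ t1 ⊕ t5 ⊕ t4, second t5 ⊕ t2 ⊕ t6 ⊕ t3 ⊕ t4 ⊕ t1

Reducing the first expression gives t2 ⊕ t3 ⊕ t6 ⊕ t1 ⊕ t5 ⊕ t4
Reducing the second expression gives t5 ⊕ t2 ⊕ t6 ⊕ t3 ⊕ t4 ⊕ t1
Distinct normal forms: not equal.


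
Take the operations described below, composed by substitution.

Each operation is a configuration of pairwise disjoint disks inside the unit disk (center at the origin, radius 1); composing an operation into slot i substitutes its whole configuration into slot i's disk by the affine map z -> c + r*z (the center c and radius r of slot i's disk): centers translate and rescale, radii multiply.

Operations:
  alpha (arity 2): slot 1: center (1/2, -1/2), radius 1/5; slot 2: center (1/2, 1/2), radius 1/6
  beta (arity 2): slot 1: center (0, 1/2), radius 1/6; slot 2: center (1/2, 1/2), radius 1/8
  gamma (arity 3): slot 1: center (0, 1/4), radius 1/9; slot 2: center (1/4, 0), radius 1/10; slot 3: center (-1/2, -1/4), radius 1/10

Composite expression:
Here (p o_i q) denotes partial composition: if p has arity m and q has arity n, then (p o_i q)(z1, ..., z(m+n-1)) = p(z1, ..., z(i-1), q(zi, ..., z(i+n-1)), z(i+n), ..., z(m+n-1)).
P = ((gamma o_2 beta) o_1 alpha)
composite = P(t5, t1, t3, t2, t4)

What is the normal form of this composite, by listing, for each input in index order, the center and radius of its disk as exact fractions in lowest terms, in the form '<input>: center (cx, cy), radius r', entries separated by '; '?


t1: center (1/18, 11/36), radius 1/54; t2: center (3/10, 1/20), radius 1/80; t3: center (1/4, 1/20), radius 1/60; t4: center (-1/2, -1/4), radius 1/10; t5: center (1/18, 7/36), radius 1/45


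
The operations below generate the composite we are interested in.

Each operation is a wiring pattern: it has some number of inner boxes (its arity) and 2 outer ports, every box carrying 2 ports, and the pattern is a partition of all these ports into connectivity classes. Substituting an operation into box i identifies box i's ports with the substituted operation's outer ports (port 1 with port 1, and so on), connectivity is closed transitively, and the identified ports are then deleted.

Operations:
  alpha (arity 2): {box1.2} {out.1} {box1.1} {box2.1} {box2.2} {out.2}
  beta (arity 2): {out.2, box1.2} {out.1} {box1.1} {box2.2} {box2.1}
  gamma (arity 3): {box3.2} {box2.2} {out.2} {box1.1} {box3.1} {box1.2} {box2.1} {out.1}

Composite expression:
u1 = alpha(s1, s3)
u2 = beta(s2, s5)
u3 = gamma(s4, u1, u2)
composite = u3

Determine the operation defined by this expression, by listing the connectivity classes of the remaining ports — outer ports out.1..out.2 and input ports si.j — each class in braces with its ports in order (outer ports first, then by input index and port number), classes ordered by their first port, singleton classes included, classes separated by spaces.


{out.1} {out.2} {s1.1} {s1.2} {s2.1} {s2.2} {s3.1} {s3.2} {s4.1} {s4.2} {s5.1} {s5.2}

Connectivity passes through glued gamma-boundaries; trace each wire chain.
through alpha, on inputs (s1, s3): {out.1} {out.2} {s1.1} {s1.2} {s3.1} {s3.2} (out.j = stage outer ports)
through beta, on inputs (s2, s5): {out.1} {out.2, s2.2} {s2.1} {s5.1} {s5.2} (out.j = stage outer ports)
through gamma, on inputs (s4, s1, s3, s2, s5): {out.1} {out.2} {s1.1} {s1.2} {s2.1} {s2.2} {s3.1} {s3.2} {s4.1} {s4.2} {s5.1} {s5.2} (out.j = stage outer ports)


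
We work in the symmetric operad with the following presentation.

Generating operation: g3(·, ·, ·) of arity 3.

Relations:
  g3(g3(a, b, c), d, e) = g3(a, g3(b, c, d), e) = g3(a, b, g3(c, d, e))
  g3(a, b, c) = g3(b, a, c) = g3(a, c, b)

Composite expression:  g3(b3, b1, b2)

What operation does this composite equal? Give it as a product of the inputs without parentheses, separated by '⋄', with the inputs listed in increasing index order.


b1 ⋄ b2 ⋄ b3

With g3 associative and commutative, the b-input set is all that matters.
g3(b3, b1, b2) spells out as b3 ⋄ b1 ⋄ b2
sorting the factors by input index: b1 ⋄ b2 ⋄ b3


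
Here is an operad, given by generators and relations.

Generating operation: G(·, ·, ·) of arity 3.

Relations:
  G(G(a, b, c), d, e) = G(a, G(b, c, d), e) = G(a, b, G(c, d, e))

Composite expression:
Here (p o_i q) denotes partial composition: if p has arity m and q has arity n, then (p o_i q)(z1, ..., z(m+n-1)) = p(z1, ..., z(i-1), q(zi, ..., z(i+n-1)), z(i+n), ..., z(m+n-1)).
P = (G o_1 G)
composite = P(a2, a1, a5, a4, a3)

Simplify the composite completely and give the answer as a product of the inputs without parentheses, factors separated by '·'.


Under associativity of G, the answer is the a's in reading order.
G(a2, a1, a5) reduces to a2 · a1 · a5
G(G(a2, a1, a5), a4, a3) reduces to a2 · a1 · a5 · a4 · a3

a2 · a1 · a5 · a4 · a3


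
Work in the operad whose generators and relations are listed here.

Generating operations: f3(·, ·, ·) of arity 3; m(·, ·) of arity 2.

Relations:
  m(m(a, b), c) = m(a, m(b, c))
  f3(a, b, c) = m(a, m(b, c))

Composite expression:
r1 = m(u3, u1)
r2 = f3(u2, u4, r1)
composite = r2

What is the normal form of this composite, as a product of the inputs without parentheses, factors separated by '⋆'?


Under associativity of f3, the answer is the u's in reading order.
m(u3, u1) flattens to u3 ⋆ u1
f3(u2, u4, m(u3, u1)) flattens to u2 ⋆ u4 ⋆ u3 ⋆ u1

u2 ⋆ u4 ⋆ u3 ⋆ u1


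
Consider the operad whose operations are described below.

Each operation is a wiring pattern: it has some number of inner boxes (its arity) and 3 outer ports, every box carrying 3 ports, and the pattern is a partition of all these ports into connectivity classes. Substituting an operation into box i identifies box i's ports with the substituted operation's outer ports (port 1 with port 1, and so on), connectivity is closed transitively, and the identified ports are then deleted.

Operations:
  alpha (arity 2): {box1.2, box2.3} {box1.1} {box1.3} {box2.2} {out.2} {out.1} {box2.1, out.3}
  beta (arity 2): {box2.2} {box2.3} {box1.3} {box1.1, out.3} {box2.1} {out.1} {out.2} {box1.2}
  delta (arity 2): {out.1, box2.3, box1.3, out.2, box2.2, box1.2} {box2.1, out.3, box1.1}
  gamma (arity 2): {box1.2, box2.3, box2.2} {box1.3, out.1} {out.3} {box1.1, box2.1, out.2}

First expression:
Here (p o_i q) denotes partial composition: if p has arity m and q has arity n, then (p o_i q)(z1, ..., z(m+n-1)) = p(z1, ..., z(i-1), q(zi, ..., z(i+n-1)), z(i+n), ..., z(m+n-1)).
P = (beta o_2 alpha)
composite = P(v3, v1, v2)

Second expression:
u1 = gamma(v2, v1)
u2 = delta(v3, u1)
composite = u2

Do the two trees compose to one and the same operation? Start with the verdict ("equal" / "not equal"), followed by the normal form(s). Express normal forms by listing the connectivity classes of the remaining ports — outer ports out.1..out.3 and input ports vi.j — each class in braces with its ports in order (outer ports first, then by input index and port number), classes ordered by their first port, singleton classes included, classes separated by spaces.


not equal — first {out.1} {out.2} {out.3, v3.1} {v1.1} {v1.2, v2.3} {v1.3} {v2.1} {v2.2} {v3.2} {v3.3}, second {out.1, out.2, v1.1, v2.1, v3.2, v3.3} {out.3, v2.3, v3.1} {v1.2, v1.3, v2.2}

The first expression, normalized: {out.1} {out.2} {out.3, v3.1} {v1.1} {v1.2, v2.3} {v1.3} {v2.1} {v2.2} {v3.2} {v3.3}
The second expression, normalized: {out.1, out.2, v1.1, v2.1, v3.2, v3.3} {out.3, v2.3, v3.1} {v1.2, v1.3, v2.2}
Different reductions; not equal.


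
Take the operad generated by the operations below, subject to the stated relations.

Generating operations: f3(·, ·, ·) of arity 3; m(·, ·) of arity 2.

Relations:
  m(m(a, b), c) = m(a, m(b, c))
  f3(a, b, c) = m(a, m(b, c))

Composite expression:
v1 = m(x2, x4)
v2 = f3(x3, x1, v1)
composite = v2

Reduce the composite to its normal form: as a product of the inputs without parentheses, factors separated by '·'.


All parenthesizations of f3 agree; list the x-inputs left to right.
m(x2, x4) unparenthesizes to x2 · x4
f3(x3, x1, m(x2, x4)) unparenthesizes to x3 · x1 · x2 · x4

x3 · x1 · x2 · x4


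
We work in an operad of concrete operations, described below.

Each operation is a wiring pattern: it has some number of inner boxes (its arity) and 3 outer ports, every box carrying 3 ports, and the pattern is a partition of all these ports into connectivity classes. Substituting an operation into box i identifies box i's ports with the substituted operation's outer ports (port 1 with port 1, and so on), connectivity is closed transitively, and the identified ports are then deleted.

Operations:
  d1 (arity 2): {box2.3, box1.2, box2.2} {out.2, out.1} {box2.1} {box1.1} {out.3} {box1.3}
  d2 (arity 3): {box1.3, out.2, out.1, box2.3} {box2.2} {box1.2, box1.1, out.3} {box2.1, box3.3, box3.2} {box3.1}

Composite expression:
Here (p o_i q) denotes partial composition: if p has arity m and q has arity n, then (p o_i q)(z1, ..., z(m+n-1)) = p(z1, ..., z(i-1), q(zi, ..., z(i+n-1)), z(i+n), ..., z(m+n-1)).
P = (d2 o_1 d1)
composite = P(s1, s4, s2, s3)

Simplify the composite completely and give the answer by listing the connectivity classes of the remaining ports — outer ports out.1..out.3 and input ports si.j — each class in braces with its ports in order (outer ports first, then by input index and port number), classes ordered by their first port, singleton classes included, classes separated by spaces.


{out.1, out.2, s2.3} {out.3} {s1.1} {s1.2, s4.2, s4.3} {s1.3} {s2.1, s3.2, s3.3} {s2.2} {s3.1} {s4.1}

Two ports join when wires chain via d2-identified ports.
stage d1: inputs (s1, s4), connectivity {out.1, out.2} {out.3} {s1.1} {s1.2, s4.2, s4.3} {s1.3} {s4.1}, out.j its boundary
stage d2: inputs (s1, s4, s2, s3), connectivity {out.1, out.2, s2.3} {out.3} {s1.1} {s1.2, s4.2, s4.3} {s1.3} {s2.1, s3.2, s3.3} {s2.2} {s3.1} {s4.1}, out.j its boundary


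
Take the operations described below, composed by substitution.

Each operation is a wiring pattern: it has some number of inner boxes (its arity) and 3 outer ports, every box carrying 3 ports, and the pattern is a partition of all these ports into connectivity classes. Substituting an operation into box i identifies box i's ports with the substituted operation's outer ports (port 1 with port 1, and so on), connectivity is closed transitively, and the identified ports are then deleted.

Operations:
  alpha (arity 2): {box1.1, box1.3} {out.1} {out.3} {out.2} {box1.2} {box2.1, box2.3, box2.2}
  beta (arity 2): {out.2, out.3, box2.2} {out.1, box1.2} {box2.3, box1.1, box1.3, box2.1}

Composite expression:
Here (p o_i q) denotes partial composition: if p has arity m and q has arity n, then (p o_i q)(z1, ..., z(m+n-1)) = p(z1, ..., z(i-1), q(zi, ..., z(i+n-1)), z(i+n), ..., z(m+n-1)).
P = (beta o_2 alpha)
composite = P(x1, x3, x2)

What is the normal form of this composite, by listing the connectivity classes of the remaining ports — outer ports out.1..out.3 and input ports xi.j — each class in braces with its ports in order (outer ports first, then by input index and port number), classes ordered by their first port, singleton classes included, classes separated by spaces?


{out.1, x1.2} {out.2, out.3} {x1.1, x1.3} {x2.1, x2.2, x2.3} {x3.1, x3.3} {x3.2}

Treat the ports identified at beta as solder joints: merge, then drop.
the subtree at alpha composes to {out.1} {out.2} {out.3} {x2.1, x2.2, x2.3} {x3.1, x3.3} {x3.2} on (x3, x2); out.j = own outer ports
the subtree at beta composes to {out.1, x1.2} {out.2, out.3} {x1.1, x1.3} {x2.1, x2.2, x2.3} {x3.1, x3.3} {x3.2} on (x1, x3, x2); out.j = own outer ports


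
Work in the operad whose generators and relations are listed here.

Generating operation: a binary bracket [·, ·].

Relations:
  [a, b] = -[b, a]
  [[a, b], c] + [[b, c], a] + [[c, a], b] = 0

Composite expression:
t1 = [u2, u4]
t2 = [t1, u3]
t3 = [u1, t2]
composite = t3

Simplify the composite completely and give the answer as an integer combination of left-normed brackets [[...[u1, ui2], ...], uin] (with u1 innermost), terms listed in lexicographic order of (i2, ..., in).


[[[u1, u2], u4], u3] - [[[u1, u3], u2], u4] + [[[u1, u3], u4], u2] - [[[u1, u4], u2], u3]

Left-normed coefficients sit on the u1-initial expansion words.
Composite bracket: [u1, [[u2, u4], u3]]
Each bracket splits as ab - ba, giving 8 signed words (2^3 = 8).
Collect the words opening with u1:
  the word u1u2u4u3 carries sign +1 and contributes +[[[u1, u2], u4], u3]
  the word u1u3u2u4 carries sign -1 and contributes -[[[u1, u3], u2], u4]
  the word u1u3u4u2 carries sign +1 and contributes +[[[u1, u3], u4], u2]
  the word u1u4u2u3 carries sign -1 and contributes -[[[u1, u4], u2], u3]


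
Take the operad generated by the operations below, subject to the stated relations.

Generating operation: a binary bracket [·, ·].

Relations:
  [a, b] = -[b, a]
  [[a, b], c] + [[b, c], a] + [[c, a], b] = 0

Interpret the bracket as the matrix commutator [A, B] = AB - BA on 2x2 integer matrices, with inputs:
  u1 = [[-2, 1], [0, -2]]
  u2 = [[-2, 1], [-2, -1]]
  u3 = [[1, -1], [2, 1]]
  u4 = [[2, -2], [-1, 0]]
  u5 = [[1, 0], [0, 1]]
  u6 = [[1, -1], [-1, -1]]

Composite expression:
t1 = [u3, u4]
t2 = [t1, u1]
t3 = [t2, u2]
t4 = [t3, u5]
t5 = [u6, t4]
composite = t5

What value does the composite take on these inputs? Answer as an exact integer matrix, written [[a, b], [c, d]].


[u3, u4] = [[5, 2], [4, -5]]
[[u3, u4], u1] = [[-4, 10], [0, 4]]
[[[u3, u4], u1], u2] = [[-20, 2], [-16, 20]]
[[[[u3, u4], u1], u2], u5] = [[0, 0], [0, 0]]
[u6, [[[[u3, u4], u1], u2], u5]] = [[0, 0], [0, 0]]

[[0, 0], [0, 0]]


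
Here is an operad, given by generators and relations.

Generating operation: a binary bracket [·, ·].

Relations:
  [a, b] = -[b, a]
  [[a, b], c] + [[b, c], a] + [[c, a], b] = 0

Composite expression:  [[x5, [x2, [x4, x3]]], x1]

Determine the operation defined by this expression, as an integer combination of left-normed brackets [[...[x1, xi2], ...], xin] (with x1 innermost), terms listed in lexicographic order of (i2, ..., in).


-[[[[x1, x2], x3], x4], x5] + [[[[x1, x2], x4], x3], x5] + [[[[x1, x3], x4], x2], x5] - [[[[x1, x4], x3], x2], x5] + [[[[x1, x5], x2], x3], x4] - [[[[x1, x5], x2], x4], x3] - [[[[x1, x5], x3], x4], x2] + [[[[x1, x5], x4], x3], x2]

Left-normed coefficients sit on the x1-initial expansion words.
Composite bracket: [[x5, [x2, [x4, x3]]], x1]
Full expansion: 16 signed words from ab - ba (2^4 = 16).
Coefficients come from the x1-initial words:
  from x1x2x3x4x5, sign -1: term -[[[[x1, x2], x3], x4], x5]
  from x1x2x4x3x5, sign +1: term +[[[[x1, x2], x4], x3], x5]
  from x1x3x4x2x5, sign +1: term +[[[[x1, x3], x4], x2], x5]
  from x1x4x3x2x5, sign -1: term -[[[[x1, x4], x3], x2], x5]
  from x1x5x2x3x4, sign +1: term +[[[[x1, x5], x2], x3], x4]
  from x1x5x2x4x3, sign -1: term -[[[[x1, x5], x2], x4], x3]
  from x1x5x3x4x2, sign -1: term -[[[[x1, x5], x3], x4], x2]
  from x1x5x4x3x2, sign +1: term +[[[[x1, x5], x4], x3], x2]
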